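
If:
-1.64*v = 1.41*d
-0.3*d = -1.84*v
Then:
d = 0.00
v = 0.00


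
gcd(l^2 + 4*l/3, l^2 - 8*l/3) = l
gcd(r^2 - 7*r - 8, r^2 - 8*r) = r - 8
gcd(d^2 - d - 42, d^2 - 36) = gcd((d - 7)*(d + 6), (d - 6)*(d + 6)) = d + 6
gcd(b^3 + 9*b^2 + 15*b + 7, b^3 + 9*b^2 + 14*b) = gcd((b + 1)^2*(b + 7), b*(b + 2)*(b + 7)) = b + 7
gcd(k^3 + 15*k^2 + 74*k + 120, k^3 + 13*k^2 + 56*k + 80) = k^2 + 9*k + 20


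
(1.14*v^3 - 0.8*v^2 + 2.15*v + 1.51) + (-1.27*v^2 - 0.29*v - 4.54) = 1.14*v^3 - 2.07*v^2 + 1.86*v - 3.03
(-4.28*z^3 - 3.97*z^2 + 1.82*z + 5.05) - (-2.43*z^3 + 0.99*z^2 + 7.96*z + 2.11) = -1.85*z^3 - 4.96*z^2 - 6.14*z + 2.94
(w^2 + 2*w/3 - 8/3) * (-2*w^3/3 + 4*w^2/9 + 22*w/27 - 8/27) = -2*w^5/3 + 26*w^3/9 - 76*w^2/81 - 64*w/27 + 64/81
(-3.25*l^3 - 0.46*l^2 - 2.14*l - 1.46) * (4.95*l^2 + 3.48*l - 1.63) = -16.0875*l^5 - 13.587*l^4 - 6.8963*l^3 - 13.9244*l^2 - 1.5926*l + 2.3798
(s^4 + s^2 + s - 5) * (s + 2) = s^5 + 2*s^4 + s^3 + 3*s^2 - 3*s - 10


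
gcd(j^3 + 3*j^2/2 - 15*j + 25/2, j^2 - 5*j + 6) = 1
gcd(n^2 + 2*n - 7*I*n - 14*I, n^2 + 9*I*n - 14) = 1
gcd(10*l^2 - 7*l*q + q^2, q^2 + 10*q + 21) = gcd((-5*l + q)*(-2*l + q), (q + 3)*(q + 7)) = 1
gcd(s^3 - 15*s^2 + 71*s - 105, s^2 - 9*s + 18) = s - 3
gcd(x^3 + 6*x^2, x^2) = x^2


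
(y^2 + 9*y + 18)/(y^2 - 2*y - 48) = (y + 3)/(y - 8)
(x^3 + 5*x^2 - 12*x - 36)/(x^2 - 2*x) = (x^3 + 5*x^2 - 12*x - 36)/(x*(x - 2))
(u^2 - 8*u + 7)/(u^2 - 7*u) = (u - 1)/u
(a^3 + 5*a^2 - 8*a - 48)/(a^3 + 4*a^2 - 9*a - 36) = (a + 4)/(a + 3)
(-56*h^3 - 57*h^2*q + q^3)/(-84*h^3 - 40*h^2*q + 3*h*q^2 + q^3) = (-8*h^2 - 7*h*q + q^2)/(-12*h^2 - 4*h*q + q^2)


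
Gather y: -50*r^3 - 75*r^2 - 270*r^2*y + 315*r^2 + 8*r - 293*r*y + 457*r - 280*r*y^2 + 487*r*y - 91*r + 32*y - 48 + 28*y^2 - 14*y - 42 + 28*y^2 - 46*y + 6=-50*r^3 + 240*r^2 + 374*r + y^2*(56 - 280*r) + y*(-270*r^2 + 194*r - 28) - 84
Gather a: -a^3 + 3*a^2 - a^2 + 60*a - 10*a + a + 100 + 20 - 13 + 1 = -a^3 + 2*a^2 + 51*a + 108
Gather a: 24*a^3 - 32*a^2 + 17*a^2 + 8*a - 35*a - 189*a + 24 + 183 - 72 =24*a^3 - 15*a^2 - 216*a + 135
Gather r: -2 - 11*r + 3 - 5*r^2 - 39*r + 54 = -5*r^2 - 50*r + 55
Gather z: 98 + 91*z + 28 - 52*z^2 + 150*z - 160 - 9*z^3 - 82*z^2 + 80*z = -9*z^3 - 134*z^2 + 321*z - 34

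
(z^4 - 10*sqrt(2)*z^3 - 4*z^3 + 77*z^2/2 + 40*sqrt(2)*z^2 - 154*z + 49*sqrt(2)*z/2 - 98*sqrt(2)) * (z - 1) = z^5 - 10*sqrt(2)*z^4 - 5*z^4 + 85*z^3/2 + 50*sqrt(2)*z^3 - 385*z^2/2 - 31*sqrt(2)*z^2/2 - 245*sqrt(2)*z/2 + 154*z + 98*sqrt(2)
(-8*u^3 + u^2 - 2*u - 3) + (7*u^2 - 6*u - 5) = -8*u^3 + 8*u^2 - 8*u - 8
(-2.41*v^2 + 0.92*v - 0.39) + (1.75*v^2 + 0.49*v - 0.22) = -0.66*v^2 + 1.41*v - 0.61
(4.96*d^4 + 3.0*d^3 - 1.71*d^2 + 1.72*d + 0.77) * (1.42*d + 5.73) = 7.0432*d^5 + 32.6808*d^4 + 14.7618*d^3 - 7.3559*d^2 + 10.949*d + 4.4121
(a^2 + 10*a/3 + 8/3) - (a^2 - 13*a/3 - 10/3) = 23*a/3 + 6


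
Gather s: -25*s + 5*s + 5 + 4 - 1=8 - 20*s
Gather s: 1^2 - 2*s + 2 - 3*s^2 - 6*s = -3*s^2 - 8*s + 3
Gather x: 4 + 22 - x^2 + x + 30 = -x^2 + x + 56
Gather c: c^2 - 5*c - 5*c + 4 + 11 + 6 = c^2 - 10*c + 21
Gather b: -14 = -14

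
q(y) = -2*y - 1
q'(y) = -2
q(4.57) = -10.14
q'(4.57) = -2.00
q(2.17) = -5.34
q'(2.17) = -2.00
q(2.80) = -6.60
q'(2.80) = -2.00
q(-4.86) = 8.72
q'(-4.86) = -2.00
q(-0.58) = 0.16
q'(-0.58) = -2.00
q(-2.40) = 3.80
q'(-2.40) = -2.00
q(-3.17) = 5.34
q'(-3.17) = -2.00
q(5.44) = -11.88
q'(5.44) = -2.00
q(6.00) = -13.00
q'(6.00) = -2.00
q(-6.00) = 11.00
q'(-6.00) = -2.00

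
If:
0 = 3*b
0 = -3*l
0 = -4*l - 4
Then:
No Solution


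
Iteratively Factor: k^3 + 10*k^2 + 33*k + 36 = (k + 4)*(k^2 + 6*k + 9) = (k + 3)*(k + 4)*(k + 3)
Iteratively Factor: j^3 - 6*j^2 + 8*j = (j)*(j^2 - 6*j + 8) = j*(j - 2)*(j - 4)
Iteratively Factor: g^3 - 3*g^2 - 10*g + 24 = (g + 3)*(g^2 - 6*g + 8) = (g - 2)*(g + 3)*(g - 4)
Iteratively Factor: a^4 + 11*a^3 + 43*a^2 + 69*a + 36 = (a + 4)*(a^3 + 7*a^2 + 15*a + 9) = (a + 3)*(a + 4)*(a^2 + 4*a + 3) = (a + 1)*(a + 3)*(a + 4)*(a + 3)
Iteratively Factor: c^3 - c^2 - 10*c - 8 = (c + 1)*(c^2 - 2*c - 8) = (c + 1)*(c + 2)*(c - 4)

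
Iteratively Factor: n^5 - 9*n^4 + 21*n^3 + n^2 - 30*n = (n - 2)*(n^4 - 7*n^3 + 7*n^2 + 15*n) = (n - 5)*(n - 2)*(n^3 - 2*n^2 - 3*n) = (n - 5)*(n - 2)*(n + 1)*(n^2 - 3*n) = (n - 5)*(n - 3)*(n - 2)*(n + 1)*(n)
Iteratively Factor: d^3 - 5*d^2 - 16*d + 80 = (d - 4)*(d^2 - d - 20) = (d - 4)*(d + 4)*(d - 5)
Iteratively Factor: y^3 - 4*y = (y)*(y^2 - 4) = y*(y - 2)*(y + 2)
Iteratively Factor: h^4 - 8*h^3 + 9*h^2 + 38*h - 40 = (h + 2)*(h^3 - 10*h^2 + 29*h - 20) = (h - 5)*(h + 2)*(h^2 - 5*h + 4) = (h - 5)*(h - 4)*(h + 2)*(h - 1)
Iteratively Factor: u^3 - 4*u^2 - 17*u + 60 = (u + 4)*(u^2 - 8*u + 15) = (u - 3)*(u + 4)*(u - 5)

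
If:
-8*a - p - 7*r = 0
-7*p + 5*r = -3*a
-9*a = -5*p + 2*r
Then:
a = 0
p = 0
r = 0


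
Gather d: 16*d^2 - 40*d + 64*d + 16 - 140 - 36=16*d^2 + 24*d - 160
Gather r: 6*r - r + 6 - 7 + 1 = 5*r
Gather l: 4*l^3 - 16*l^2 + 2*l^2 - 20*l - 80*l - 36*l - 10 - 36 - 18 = 4*l^3 - 14*l^2 - 136*l - 64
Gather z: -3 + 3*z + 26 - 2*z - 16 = z + 7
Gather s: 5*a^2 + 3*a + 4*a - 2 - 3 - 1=5*a^2 + 7*a - 6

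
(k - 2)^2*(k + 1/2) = k^3 - 7*k^2/2 + 2*k + 2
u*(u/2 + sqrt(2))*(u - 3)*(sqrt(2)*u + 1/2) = sqrt(2)*u^4/2 - 3*sqrt(2)*u^3/2 + 9*u^3/4 - 27*u^2/4 + sqrt(2)*u^2/2 - 3*sqrt(2)*u/2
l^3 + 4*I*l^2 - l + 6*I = (l - I)*(l + 2*I)*(l + 3*I)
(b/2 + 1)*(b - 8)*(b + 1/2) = b^3/2 - 11*b^2/4 - 19*b/2 - 4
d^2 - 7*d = d*(d - 7)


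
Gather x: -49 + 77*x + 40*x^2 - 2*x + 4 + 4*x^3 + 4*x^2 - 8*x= 4*x^3 + 44*x^2 + 67*x - 45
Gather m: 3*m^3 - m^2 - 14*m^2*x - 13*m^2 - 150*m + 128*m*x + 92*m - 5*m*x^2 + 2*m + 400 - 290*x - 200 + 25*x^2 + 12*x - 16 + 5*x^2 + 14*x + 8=3*m^3 + m^2*(-14*x - 14) + m*(-5*x^2 + 128*x - 56) + 30*x^2 - 264*x + 192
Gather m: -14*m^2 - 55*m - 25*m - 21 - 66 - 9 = -14*m^2 - 80*m - 96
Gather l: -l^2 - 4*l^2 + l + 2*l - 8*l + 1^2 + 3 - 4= -5*l^2 - 5*l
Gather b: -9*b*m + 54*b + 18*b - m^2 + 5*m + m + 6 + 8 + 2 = b*(72 - 9*m) - m^2 + 6*m + 16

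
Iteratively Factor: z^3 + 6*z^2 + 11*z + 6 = (z + 3)*(z^2 + 3*z + 2) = (z + 2)*(z + 3)*(z + 1)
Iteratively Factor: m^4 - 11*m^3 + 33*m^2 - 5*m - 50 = (m - 5)*(m^3 - 6*m^2 + 3*m + 10) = (m - 5)*(m + 1)*(m^2 - 7*m + 10) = (m - 5)*(m - 2)*(m + 1)*(m - 5)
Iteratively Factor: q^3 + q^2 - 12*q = (q)*(q^2 + q - 12) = q*(q - 3)*(q + 4)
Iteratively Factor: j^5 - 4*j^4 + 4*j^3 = (j)*(j^4 - 4*j^3 + 4*j^2) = j^2*(j^3 - 4*j^2 + 4*j) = j^3*(j^2 - 4*j + 4) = j^3*(j - 2)*(j - 2)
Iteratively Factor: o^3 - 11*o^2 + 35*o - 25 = (o - 1)*(o^2 - 10*o + 25) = (o - 5)*(o - 1)*(o - 5)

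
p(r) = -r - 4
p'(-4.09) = -1.00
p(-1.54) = -2.46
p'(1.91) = -1.00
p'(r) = -1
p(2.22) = -6.22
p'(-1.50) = -1.00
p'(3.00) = -1.00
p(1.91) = -5.91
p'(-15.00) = -1.00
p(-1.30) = -2.70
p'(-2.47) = -1.00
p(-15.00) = 11.00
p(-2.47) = -1.53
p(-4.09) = 0.09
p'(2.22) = -1.00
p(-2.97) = -1.03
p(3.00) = -7.00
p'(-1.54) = -1.00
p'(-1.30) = -1.00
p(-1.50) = -2.50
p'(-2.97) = -1.00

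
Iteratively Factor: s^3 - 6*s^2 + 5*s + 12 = (s - 3)*(s^2 - 3*s - 4) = (s - 4)*(s - 3)*(s + 1)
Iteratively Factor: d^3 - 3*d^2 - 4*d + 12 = (d - 2)*(d^2 - d - 6) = (d - 2)*(d + 2)*(d - 3)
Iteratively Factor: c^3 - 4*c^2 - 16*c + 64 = (c - 4)*(c^2 - 16) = (c - 4)^2*(c + 4)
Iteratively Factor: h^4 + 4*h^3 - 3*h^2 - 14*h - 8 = (h + 4)*(h^3 - 3*h - 2) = (h - 2)*(h + 4)*(h^2 + 2*h + 1) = (h - 2)*(h + 1)*(h + 4)*(h + 1)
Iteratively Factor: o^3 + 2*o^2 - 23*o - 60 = (o - 5)*(o^2 + 7*o + 12) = (o - 5)*(o + 4)*(o + 3)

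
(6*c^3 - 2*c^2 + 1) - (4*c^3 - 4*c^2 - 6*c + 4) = 2*c^3 + 2*c^2 + 6*c - 3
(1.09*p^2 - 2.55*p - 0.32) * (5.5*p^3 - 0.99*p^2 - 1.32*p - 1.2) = 5.995*p^5 - 15.1041*p^4 - 0.674300000000001*p^3 + 2.3748*p^2 + 3.4824*p + 0.384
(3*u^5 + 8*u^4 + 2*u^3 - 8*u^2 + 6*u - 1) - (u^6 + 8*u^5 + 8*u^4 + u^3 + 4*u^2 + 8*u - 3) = -u^6 - 5*u^5 + u^3 - 12*u^2 - 2*u + 2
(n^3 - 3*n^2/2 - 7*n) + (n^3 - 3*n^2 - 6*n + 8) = 2*n^3 - 9*n^2/2 - 13*n + 8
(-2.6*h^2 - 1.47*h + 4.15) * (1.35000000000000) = -3.51*h^2 - 1.9845*h + 5.6025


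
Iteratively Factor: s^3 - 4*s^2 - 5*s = (s - 5)*(s^2 + s) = s*(s - 5)*(s + 1)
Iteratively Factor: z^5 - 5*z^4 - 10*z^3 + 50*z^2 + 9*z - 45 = (z + 3)*(z^4 - 8*z^3 + 14*z^2 + 8*z - 15) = (z + 1)*(z + 3)*(z^3 - 9*z^2 + 23*z - 15) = (z - 1)*(z + 1)*(z + 3)*(z^2 - 8*z + 15) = (z - 5)*(z - 1)*(z + 1)*(z + 3)*(z - 3)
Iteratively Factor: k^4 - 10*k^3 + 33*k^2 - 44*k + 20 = (k - 1)*(k^3 - 9*k^2 + 24*k - 20) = (k - 5)*(k - 1)*(k^2 - 4*k + 4) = (k - 5)*(k - 2)*(k - 1)*(k - 2)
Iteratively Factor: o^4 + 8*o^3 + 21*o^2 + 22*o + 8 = (o + 2)*(o^3 + 6*o^2 + 9*o + 4) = (o + 2)*(o + 4)*(o^2 + 2*o + 1) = (o + 1)*(o + 2)*(o + 4)*(o + 1)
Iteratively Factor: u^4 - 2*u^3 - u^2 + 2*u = (u - 2)*(u^3 - u) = (u - 2)*(u + 1)*(u^2 - u) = u*(u - 2)*(u + 1)*(u - 1)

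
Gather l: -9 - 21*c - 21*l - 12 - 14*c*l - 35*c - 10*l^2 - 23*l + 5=-56*c - 10*l^2 + l*(-14*c - 44) - 16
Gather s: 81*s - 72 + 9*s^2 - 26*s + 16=9*s^2 + 55*s - 56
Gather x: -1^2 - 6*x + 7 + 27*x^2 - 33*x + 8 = 27*x^2 - 39*x + 14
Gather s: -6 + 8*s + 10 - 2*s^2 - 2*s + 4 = -2*s^2 + 6*s + 8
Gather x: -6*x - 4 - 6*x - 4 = -12*x - 8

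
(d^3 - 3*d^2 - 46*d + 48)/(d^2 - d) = d - 2 - 48/d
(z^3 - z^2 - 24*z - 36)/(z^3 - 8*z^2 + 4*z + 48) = (z + 3)/(z - 4)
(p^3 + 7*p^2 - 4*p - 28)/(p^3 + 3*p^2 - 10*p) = (p^2 + 9*p + 14)/(p*(p + 5))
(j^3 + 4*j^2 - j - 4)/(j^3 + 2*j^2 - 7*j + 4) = (j + 1)/(j - 1)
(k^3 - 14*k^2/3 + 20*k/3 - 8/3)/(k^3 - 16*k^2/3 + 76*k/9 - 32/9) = 3*(k - 2)/(3*k - 8)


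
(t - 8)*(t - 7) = t^2 - 15*t + 56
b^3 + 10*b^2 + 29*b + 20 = (b + 1)*(b + 4)*(b + 5)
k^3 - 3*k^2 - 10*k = k*(k - 5)*(k + 2)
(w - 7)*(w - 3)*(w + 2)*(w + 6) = w^4 - 2*w^3 - 47*w^2 + 48*w + 252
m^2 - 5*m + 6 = (m - 3)*(m - 2)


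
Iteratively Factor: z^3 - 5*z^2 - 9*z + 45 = (z - 5)*(z^2 - 9) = (z - 5)*(z - 3)*(z + 3)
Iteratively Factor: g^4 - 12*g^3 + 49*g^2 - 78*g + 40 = (g - 4)*(g^3 - 8*g^2 + 17*g - 10) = (g - 4)*(g - 2)*(g^2 - 6*g + 5) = (g - 4)*(g - 2)*(g - 1)*(g - 5)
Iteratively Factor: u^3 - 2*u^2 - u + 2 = (u - 1)*(u^2 - u - 2) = (u - 2)*(u - 1)*(u + 1)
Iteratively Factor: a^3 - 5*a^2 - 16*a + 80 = (a - 4)*(a^2 - a - 20) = (a - 5)*(a - 4)*(a + 4)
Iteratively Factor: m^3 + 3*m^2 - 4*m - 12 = (m + 3)*(m^2 - 4) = (m - 2)*(m + 3)*(m + 2)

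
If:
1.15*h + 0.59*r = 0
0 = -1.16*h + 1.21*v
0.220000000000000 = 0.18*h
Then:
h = 1.22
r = -2.38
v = 1.17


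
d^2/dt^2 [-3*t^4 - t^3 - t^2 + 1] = -36*t^2 - 6*t - 2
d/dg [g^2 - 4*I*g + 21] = 2*g - 4*I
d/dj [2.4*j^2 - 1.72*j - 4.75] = 4.8*j - 1.72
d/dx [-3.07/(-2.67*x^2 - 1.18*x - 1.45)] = (-16.3938*x - 3.6226)/(2.67*x^2 + 1.18*x + 1.45)^2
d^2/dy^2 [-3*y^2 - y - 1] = -6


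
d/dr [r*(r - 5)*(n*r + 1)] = 3*n*r^2 - 10*n*r + 2*r - 5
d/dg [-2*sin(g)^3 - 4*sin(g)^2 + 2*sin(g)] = 2*(-3*sin(g)^2 - 4*sin(g) + 1)*cos(g)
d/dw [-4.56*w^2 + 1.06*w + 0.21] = 1.06 - 9.12*w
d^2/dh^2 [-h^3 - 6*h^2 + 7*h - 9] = -6*h - 12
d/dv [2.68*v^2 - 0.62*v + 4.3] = 5.36*v - 0.62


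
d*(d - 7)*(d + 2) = d^3 - 5*d^2 - 14*d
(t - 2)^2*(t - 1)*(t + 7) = t^4 + 2*t^3 - 27*t^2 + 52*t - 28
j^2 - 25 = (j - 5)*(j + 5)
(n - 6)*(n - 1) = n^2 - 7*n + 6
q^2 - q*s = q*(q - s)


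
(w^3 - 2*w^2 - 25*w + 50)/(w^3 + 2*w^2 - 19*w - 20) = (w^2 - 7*w + 10)/(w^2 - 3*w - 4)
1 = 1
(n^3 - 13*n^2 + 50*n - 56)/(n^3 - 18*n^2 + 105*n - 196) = (n - 2)/(n - 7)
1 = 1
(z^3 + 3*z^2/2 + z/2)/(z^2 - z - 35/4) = 2*z*(2*z^2 + 3*z + 1)/(4*z^2 - 4*z - 35)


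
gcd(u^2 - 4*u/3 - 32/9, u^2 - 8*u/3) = u - 8/3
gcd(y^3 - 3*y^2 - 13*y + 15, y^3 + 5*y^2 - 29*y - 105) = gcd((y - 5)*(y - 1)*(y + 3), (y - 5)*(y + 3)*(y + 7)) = y^2 - 2*y - 15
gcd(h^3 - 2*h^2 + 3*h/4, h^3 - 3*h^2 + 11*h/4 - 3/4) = h^2 - 2*h + 3/4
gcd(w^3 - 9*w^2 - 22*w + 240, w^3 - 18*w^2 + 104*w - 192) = w^2 - 14*w + 48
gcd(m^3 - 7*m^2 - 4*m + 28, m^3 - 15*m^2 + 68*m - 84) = m^2 - 9*m + 14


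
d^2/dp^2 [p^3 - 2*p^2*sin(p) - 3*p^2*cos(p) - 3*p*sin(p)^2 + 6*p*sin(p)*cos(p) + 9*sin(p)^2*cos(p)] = 2*p^2*sin(p) + 3*p^2*cos(p) + 12*p*sin(p) - 12*p*sin(2*p) - 8*p*cos(p) - 6*p*cos(2*p) + 6*p - 4*sin(p) - 6*sin(2*p) - 33*cos(p)/4 + 12*cos(2*p) + 81*cos(3*p)/4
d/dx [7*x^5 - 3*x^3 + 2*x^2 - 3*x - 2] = 35*x^4 - 9*x^2 + 4*x - 3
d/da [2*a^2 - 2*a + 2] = 4*a - 2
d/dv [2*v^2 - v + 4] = 4*v - 1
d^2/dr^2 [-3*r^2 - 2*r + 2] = -6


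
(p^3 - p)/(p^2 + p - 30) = (p^3 - p)/(p^2 + p - 30)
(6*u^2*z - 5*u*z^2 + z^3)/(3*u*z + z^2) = (6*u^2 - 5*u*z + z^2)/(3*u + z)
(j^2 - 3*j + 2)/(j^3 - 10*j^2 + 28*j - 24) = (j - 1)/(j^2 - 8*j + 12)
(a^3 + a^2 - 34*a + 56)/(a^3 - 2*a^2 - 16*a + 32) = (a + 7)/(a + 4)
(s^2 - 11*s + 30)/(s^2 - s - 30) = (s - 5)/(s + 5)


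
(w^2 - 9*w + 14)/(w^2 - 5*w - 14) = (w - 2)/(w + 2)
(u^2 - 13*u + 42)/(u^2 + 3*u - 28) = (u^2 - 13*u + 42)/(u^2 + 3*u - 28)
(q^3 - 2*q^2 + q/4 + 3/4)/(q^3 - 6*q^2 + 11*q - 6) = (q^2 - q - 3/4)/(q^2 - 5*q + 6)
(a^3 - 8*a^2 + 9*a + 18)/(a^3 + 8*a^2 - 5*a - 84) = (a^2 - 5*a - 6)/(a^2 + 11*a + 28)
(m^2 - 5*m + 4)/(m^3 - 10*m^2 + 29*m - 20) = 1/(m - 5)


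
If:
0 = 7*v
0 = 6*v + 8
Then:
No Solution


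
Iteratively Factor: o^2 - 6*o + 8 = (o - 2)*(o - 4)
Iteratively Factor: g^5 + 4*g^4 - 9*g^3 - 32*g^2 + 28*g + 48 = (g + 4)*(g^4 - 9*g^2 + 4*g + 12) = (g + 1)*(g + 4)*(g^3 - g^2 - 8*g + 12) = (g - 2)*(g + 1)*(g + 4)*(g^2 + g - 6) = (g - 2)^2*(g + 1)*(g + 4)*(g + 3)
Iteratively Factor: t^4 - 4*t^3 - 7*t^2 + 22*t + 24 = (t - 3)*(t^3 - t^2 - 10*t - 8) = (t - 3)*(t + 1)*(t^2 - 2*t - 8) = (t - 3)*(t + 1)*(t + 2)*(t - 4)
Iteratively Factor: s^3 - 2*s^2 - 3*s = (s)*(s^2 - 2*s - 3) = s*(s + 1)*(s - 3)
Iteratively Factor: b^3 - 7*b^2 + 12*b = (b - 3)*(b^2 - 4*b) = (b - 4)*(b - 3)*(b)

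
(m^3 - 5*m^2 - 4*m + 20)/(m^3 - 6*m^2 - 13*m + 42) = (m^2 - 3*m - 10)/(m^2 - 4*m - 21)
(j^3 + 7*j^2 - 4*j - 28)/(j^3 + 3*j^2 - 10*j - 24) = (j^2 + 5*j - 14)/(j^2 + j - 12)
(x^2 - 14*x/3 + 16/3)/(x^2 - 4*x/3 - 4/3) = (3*x - 8)/(3*x + 2)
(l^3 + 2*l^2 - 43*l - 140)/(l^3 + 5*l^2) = 1 - 3/l - 28/l^2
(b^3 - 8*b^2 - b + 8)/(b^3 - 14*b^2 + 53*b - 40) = (b + 1)/(b - 5)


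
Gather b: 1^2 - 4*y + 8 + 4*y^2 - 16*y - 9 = 4*y^2 - 20*y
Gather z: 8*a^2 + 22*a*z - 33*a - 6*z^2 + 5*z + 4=8*a^2 - 33*a - 6*z^2 + z*(22*a + 5) + 4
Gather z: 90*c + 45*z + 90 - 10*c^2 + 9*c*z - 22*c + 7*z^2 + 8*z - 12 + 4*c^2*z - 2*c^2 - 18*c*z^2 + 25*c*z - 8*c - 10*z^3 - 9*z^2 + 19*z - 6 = -12*c^2 + 60*c - 10*z^3 + z^2*(-18*c - 2) + z*(4*c^2 + 34*c + 72) + 72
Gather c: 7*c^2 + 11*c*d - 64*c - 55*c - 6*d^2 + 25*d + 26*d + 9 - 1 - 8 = 7*c^2 + c*(11*d - 119) - 6*d^2 + 51*d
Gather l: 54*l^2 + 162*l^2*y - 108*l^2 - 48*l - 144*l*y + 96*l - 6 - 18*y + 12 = l^2*(162*y - 54) + l*(48 - 144*y) - 18*y + 6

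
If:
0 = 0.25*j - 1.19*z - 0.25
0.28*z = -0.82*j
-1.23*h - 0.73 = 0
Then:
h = -0.59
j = 0.07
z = -0.20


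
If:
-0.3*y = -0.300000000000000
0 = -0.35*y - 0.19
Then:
No Solution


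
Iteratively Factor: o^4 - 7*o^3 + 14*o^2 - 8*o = (o - 2)*(o^3 - 5*o^2 + 4*o) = (o - 2)*(o - 1)*(o^2 - 4*o) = o*(o - 2)*(o - 1)*(o - 4)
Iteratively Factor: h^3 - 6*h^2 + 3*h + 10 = (h - 5)*(h^2 - h - 2) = (h - 5)*(h - 2)*(h + 1)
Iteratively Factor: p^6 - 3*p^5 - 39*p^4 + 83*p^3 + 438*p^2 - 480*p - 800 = (p + 1)*(p^5 - 4*p^4 - 35*p^3 + 118*p^2 + 320*p - 800) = (p + 1)*(p + 4)*(p^4 - 8*p^3 - 3*p^2 + 130*p - 200) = (p - 5)*(p + 1)*(p + 4)*(p^3 - 3*p^2 - 18*p + 40) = (p - 5)^2*(p + 1)*(p + 4)*(p^2 + 2*p - 8) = (p - 5)^2*(p - 2)*(p + 1)*(p + 4)*(p + 4)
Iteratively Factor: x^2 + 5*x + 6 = (x + 3)*(x + 2)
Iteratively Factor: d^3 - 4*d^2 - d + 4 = (d - 1)*(d^2 - 3*d - 4) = (d - 1)*(d + 1)*(d - 4)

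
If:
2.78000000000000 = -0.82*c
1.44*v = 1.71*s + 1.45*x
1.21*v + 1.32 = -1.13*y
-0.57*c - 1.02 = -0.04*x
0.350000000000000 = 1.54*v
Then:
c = -3.39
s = 19.53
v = 0.23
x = -22.81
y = -1.41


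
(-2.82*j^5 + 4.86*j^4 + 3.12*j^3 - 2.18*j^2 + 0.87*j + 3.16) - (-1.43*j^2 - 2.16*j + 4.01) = -2.82*j^5 + 4.86*j^4 + 3.12*j^3 - 0.75*j^2 + 3.03*j - 0.85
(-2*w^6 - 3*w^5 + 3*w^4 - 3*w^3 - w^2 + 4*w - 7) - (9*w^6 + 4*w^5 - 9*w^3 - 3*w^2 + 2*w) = -11*w^6 - 7*w^5 + 3*w^4 + 6*w^3 + 2*w^2 + 2*w - 7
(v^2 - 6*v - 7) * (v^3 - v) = v^5 - 6*v^4 - 8*v^3 + 6*v^2 + 7*v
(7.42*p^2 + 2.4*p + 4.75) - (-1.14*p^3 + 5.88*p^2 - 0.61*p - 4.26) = 1.14*p^3 + 1.54*p^2 + 3.01*p + 9.01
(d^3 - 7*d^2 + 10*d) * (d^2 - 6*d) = d^5 - 13*d^4 + 52*d^3 - 60*d^2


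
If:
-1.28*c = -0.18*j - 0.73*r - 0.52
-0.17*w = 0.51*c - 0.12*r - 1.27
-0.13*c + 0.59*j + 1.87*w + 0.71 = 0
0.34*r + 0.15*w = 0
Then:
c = 5.97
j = 25.31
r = 3.51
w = -7.95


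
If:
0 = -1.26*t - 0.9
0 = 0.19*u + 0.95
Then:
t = -0.71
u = -5.00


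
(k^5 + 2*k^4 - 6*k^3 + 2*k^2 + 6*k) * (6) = 6*k^5 + 12*k^4 - 36*k^3 + 12*k^2 + 36*k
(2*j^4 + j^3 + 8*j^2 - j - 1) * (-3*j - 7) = -6*j^5 - 17*j^4 - 31*j^3 - 53*j^2 + 10*j + 7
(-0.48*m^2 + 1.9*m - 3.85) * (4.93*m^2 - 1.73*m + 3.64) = -2.3664*m^4 + 10.1974*m^3 - 24.0147*m^2 + 13.5765*m - 14.014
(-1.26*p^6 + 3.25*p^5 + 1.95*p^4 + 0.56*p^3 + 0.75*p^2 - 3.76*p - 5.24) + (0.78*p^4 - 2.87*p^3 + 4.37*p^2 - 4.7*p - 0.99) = -1.26*p^6 + 3.25*p^5 + 2.73*p^4 - 2.31*p^3 + 5.12*p^2 - 8.46*p - 6.23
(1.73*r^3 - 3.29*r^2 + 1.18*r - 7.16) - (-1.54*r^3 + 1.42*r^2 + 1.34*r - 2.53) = 3.27*r^3 - 4.71*r^2 - 0.16*r - 4.63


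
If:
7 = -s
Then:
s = -7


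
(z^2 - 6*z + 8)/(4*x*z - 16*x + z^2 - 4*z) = (z - 2)/(4*x + z)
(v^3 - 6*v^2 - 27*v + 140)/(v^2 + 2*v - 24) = (v^2 - 2*v - 35)/(v + 6)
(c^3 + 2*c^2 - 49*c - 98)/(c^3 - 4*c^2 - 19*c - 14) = (c + 7)/(c + 1)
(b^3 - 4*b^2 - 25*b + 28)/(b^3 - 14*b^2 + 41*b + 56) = (b^2 + 3*b - 4)/(b^2 - 7*b - 8)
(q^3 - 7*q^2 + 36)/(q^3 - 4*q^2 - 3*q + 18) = (q - 6)/(q - 3)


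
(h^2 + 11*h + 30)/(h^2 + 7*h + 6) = (h + 5)/(h + 1)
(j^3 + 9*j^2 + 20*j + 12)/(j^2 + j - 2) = (j^2 + 7*j + 6)/(j - 1)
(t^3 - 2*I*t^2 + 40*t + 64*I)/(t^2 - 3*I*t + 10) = (t^2 - 4*I*t + 32)/(t - 5*I)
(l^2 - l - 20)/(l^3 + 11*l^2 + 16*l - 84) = (l^2 - l - 20)/(l^3 + 11*l^2 + 16*l - 84)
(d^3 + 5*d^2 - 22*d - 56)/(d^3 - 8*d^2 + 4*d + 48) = (d + 7)/(d - 6)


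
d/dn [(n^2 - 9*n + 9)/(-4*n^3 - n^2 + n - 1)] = 4*n*(n^3 - 18*n^2 + 25*n + 4)/(16*n^6 + 8*n^5 - 7*n^4 + 6*n^3 + 3*n^2 - 2*n + 1)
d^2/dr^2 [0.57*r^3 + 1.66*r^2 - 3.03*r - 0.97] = 3.42*r + 3.32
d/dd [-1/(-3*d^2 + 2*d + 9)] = 2*(1 - 3*d)/(-3*d^2 + 2*d + 9)^2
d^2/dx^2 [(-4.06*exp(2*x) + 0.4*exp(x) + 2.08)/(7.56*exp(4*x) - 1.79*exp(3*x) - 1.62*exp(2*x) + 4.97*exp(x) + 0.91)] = (-928.174464*exp(9*x) + 370.577592*exp(8*x) + 1630.626074*exp(7*x) + 1342.825468*exp(6*x) + 76.1412360000001*exp(5*x) - 175.723498000001*exp(4*x) - 356.66251*exp(3*x) - 71.296134*exp(2*x) + 48.385792*exp(x) - 9.075976)*exp(x)/(432.081216*exp(12*x) - 306.914832*exp(11*x) - 205.097508*exp(10*x) + 977.959765*exp(9*x) - 203.557374*exp(8*x) - 405.418305*exp(7*x) + 584.314401*exp(6*x) + 127.468551*exp(5*x) - 142.674252*exp(4*x) + 74.355932*exp(3*x) + 63.408891*exp(2*x) + 12.346971*exp(x) + 0.753571)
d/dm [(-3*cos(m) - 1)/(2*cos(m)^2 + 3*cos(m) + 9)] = (6*sin(m)^2 - 4*cos(m) + 18)*sin(m)/(3*cos(m) + cos(2*m) + 10)^2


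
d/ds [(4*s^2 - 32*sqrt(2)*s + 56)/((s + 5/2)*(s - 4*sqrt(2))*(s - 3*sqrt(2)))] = 8*(-2*s^4 + 32*sqrt(2)*s^3 - 260*s^2 + 5*sqrt(2)*s^2 + 100*s + 392*sqrt(2)*s - 672 - 470*sqrt(2))/(4*s^6 - 56*sqrt(2)*s^5 + 20*s^5 - 280*sqrt(2)*s^4 + 609*s^4 - 1694*sqrt(2)*s^3 + 2920*s^3 - 6720*sqrt(2)*s^2 + 5954*s^2 - 8400*sqrt(2)*s + 11520*s + 14400)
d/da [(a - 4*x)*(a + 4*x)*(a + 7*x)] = 3*a^2 + 14*a*x - 16*x^2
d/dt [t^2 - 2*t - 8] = 2*t - 2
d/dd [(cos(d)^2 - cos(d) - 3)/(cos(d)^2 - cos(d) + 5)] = 8*(1 - 2*cos(d))*sin(d)/(sin(d)^2 + cos(d) - 6)^2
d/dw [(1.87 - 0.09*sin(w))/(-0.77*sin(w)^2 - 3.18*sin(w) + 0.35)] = (-0.0693*sin(w)^2 + 2.8798*sin(w) + 5.9151)*cos(w)/(0.5929*sin(w)^4 + 4.8972*sin(w)^3 + 9.5734*sin(w)^2 - 2.226*sin(w) + 0.1225)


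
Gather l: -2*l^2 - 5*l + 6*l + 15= -2*l^2 + l + 15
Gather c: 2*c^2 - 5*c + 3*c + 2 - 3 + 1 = 2*c^2 - 2*c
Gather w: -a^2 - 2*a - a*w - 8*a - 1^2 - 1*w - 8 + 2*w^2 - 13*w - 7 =-a^2 - 10*a + 2*w^2 + w*(-a - 14) - 16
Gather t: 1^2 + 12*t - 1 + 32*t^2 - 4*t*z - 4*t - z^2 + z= 32*t^2 + t*(8 - 4*z) - z^2 + z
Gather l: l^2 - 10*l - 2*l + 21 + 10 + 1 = l^2 - 12*l + 32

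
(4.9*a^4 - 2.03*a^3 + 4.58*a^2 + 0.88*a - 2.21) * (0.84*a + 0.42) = 4.116*a^5 + 0.3528*a^4 + 2.9946*a^3 + 2.6628*a^2 - 1.4868*a - 0.9282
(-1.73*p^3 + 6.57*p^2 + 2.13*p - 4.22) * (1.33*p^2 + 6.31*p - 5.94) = -2.3009*p^5 - 2.1782*p^4 + 54.5658*p^3 - 31.1981*p^2 - 39.2804*p + 25.0668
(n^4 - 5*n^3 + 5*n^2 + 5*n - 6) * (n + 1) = n^5 - 4*n^4 + 10*n^2 - n - 6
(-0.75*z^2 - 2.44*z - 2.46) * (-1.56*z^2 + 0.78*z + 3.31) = 1.17*z^4 + 3.2214*z^3 - 0.5481*z^2 - 9.9952*z - 8.1426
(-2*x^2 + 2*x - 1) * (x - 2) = -2*x^3 + 6*x^2 - 5*x + 2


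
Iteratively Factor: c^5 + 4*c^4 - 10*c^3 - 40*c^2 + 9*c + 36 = (c + 3)*(c^4 + c^3 - 13*c^2 - c + 12) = (c + 3)*(c + 4)*(c^3 - 3*c^2 - c + 3) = (c + 1)*(c + 3)*(c + 4)*(c^2 - 4*c + 3) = (c - 3)*(c + 1)*(c + 3)*(c + 4)*(c - 1)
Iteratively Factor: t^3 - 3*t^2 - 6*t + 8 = (t - 4)*(t^2 + t - 2) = (t - 4)*(t + 2)*(t - 1)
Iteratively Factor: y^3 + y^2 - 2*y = (y)*(y^2 + y - 2) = y*(y + 2)*(y - 1)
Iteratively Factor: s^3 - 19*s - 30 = (s - 5)*(s^2 + 5*s + 6) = (s - 5)*(s + 3)*(s + 2)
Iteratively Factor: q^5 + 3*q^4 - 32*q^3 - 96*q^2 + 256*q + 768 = (q - 4)*(q^4 + 7*q^3 - 4*q^2 - 112*q - 192) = (q - 4)*(q + 3)*(q^3 + 4*q^2 - 16*q - 64) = (q - 4)^2*(q + 3)*(q^2 + 8*q + 16) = (q - 4)^2*(q + 3)*(q + 4)*(q + 4)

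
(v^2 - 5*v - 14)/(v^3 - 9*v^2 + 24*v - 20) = (v^2 - 5*v - 14)/(v^3 - 9*v^2 + 24*v - 20)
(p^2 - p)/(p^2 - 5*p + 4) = p/(p - 4)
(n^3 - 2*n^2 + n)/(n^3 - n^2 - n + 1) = n/(n + 1)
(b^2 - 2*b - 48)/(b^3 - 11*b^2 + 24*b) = (b + 6)/(b*(b - 3))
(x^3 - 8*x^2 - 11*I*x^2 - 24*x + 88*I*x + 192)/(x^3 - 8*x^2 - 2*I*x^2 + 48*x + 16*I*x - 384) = (x - 3*I)/(x + 6*I)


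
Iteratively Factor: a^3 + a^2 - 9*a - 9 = (a + 3)*(a^2 - 2*a - 3) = (a + 1)*(a + 3)*(a - 3)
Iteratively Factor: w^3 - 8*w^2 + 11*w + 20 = (w - 5)*(w^2 - 3*w - 4) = (w - 5)*(w + 1)*(w - 4)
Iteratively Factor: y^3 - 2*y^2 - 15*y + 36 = (y - 3)*(y^2 + y - 12) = (y - 3)*(y + 4)*(y - 3)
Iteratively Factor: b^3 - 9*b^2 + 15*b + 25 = (b + 1)*(b^2 - 10*b + 25) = (b - 5)*(b + 1)*(b - 5)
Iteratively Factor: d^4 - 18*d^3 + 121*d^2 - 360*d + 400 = (d - 4)*(d^3 - 14*d^2 + 65*d - 100) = (d - 5)*(d - 4)*(d^2 - 9*d + 20) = (d - 5)^2*(d - 4)*(d - 4)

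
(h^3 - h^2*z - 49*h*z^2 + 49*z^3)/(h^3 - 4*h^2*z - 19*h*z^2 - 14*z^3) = (h^2 + 6*h*z - 7*z^2)/(h^2 + 3*h*z + 2*z^2)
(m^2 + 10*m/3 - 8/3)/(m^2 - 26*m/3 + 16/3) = (m + 4)/(m - 8)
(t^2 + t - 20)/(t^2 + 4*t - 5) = (t - 4)/(t - 1)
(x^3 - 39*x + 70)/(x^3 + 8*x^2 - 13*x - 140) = (x^2 - 7*x + 10)/(x^2 + x - 20)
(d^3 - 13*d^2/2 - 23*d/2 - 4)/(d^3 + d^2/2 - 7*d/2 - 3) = (2*d^2 - 15*d - 8)/(2*d^2 - d - 6)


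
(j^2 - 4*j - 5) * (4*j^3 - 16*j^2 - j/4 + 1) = 4*j^5 - 32*j^4 + 175*j^3/4 + 82*j^2 - 11*j/4 - 5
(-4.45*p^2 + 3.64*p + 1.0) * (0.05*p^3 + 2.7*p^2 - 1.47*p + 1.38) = -0.2225*p^5 - 11.833*p^4 + 16.4195*p^3 - 8.7918*p^2 + 3.5532*p + 1.38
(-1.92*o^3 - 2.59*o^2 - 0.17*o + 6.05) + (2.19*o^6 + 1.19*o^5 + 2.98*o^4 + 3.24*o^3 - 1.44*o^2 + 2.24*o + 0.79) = 2.19*o^6 + 1.19*o^5 + 2.98*o^4 + 1.32*o^3 - 4.03*o^2 + 2.07*o + 6.84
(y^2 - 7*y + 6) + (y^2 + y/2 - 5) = 2*y^2 - 13*y/2 + 1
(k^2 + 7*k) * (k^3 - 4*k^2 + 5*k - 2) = k^5 + 3*k^4 - 23*k^3 + 33*k^2 - 14*k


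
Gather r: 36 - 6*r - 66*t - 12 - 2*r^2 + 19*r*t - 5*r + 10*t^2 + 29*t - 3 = -2*r^2 + r*(19*t - 11) + 10*t^2 - 37*t + 21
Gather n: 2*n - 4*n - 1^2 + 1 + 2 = 2 - 2*n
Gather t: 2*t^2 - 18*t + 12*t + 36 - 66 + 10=2*t^2 - 6*t - 20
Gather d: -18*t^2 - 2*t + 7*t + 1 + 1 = -18*t^2 + 5*t + 2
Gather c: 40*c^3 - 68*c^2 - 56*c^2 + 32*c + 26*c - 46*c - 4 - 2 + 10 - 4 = 40*c^3 - 124*c^2 + 12*c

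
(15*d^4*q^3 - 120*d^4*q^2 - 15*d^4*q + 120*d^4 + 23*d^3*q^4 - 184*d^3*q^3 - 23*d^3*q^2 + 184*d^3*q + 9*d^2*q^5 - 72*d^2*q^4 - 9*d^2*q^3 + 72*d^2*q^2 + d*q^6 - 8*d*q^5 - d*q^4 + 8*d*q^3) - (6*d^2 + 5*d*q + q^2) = 15*d^4*q^3 - 120*d^4*q^2 - 15*d^4*q + 120*d^4 + 23*d^3*q^4 - 184*d^3*q^3 - 23*d^3*q^2 + 184*d^3*q + 9*d^2*q^5 - 72*d^2*q^4 - 9*d^2*q^3 + 72*d^2*q^2 - 6*d^2 + d*q^6 - 8*d*q^5 - d*q^4 + 8*d*q^3 - 5*d*q - q^2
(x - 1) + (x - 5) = 2*x - 6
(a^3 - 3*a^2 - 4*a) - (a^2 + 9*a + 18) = a^3 - 4*a^2 - 13*a - 18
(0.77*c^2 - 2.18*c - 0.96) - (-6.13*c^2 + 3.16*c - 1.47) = 6.9*c^2 - 5.34*c + 0.51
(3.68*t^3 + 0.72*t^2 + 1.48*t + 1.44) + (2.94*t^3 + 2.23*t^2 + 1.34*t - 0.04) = 6.62*t^3 + 2.95*t^2 + 2.82*t + 1.4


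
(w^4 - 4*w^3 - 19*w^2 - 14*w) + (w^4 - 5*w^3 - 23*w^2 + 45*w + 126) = 2*w^4 - 9*w^3 - 42*w^2 + 31*w + 126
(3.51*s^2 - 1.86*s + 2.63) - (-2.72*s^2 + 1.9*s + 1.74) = 6.23*s^2 - 3.76*s + 0.89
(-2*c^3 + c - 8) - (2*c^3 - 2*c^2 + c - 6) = -4*c^3 + 2*c^2 - 2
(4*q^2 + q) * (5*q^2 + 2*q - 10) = 20*q^4 + 13*q^3 - 38*q^2 - 10*q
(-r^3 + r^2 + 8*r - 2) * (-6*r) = 6*r^4 - 6*r^3 - 48*r^2 + 12*r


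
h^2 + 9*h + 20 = (h + 4)*(h + 5)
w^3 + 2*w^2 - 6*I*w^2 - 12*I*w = w*(w + 2)*(w - 6*I)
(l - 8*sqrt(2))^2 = l^2 - 16*sqrt(2)*l + 128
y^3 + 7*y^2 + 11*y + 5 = (y + 1)^2*(y + 5)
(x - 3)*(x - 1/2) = x^2 - 7*x/2 + 3/2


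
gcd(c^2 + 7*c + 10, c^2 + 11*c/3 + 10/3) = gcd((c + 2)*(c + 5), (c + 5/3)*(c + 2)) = c + 2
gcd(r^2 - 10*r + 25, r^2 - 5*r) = r - 5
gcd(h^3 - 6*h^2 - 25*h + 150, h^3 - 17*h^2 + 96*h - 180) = h^2 - 11*h + 30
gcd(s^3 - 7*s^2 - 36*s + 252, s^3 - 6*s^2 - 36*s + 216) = s^2 - 36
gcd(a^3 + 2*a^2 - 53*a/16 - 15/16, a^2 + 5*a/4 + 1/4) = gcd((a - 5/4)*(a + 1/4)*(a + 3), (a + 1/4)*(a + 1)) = a + 1/4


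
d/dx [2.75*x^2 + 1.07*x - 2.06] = 5.5*x + 1.07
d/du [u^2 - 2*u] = 2*u - 2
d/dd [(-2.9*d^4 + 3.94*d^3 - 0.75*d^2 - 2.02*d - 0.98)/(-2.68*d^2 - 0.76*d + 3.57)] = (15.544*d^5 - 3.9472*d^4 - 47.4008*d^3 + 37.3538*d^2 - 10.6078*d - 7.9562)/(7.1824*d^4 + 4.0736*d^3 - 18.5576*d^2 - 5.4264*d + 12.7449)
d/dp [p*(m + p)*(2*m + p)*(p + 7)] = 4*m^2*p + 14*m^2 + 9*m*p^2 + 42*m*p + 4*p^3 + 21*p^2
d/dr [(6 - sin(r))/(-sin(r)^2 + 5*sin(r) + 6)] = -cos(r)/(sin(r) + 1)^2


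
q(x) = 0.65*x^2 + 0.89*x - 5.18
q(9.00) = 55.48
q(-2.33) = -3.72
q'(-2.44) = -2.28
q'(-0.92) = -0.31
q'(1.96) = 3.44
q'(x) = 1.3*x + 0.89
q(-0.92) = -5.45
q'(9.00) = 12.59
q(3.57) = 6.28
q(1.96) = -0.94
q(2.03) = -0.69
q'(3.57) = 5.53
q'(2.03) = 3.53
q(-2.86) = -2.41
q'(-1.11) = -0.55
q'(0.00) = 0.89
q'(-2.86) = -2.83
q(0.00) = -5.18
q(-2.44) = -3.48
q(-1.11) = -5.37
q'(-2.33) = -2.14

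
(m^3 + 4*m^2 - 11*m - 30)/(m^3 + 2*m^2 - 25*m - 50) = (m - 3)/(m - 5)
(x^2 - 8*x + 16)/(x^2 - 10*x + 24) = (x - 4)/(x - 6)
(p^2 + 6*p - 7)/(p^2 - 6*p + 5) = (p + 7)/(p - 5)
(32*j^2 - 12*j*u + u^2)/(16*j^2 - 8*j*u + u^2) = (-8*j + u)/(-4*j + u)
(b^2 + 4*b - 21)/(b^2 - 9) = (b + 7)/(b + 3)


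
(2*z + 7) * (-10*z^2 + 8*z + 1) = -20*z^3 - 54*z^2 + 58*z + 7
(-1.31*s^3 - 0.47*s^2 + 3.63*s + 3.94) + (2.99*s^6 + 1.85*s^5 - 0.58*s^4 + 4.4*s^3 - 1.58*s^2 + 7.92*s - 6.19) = 2.99*s^6 + 1.85*s^5 - 0.58*s^4 + 3.09*s^3 - 2.05*s^2 + 11.55*s - 2.25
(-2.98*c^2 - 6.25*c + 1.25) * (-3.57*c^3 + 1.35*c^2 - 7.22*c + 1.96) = 10.6386*c^5 + 18.2895*c^4 + 8.6156*c^3 + 40.9717*c^2 - 21.275*c + 2.45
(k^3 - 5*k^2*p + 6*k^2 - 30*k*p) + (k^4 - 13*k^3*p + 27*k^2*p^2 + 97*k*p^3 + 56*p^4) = k^4 - 13*k^3*p + k^3 + 27*k^2*p^2 - 5*k^2*p + 6*k^2 + 97*k*p^3 - 30*k*p + 56*p^4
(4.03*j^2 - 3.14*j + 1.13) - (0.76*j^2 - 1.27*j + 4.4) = 3.27*j^2 - 1.87*j - 3.27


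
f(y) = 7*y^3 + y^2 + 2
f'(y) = 21*y^2 + 2*y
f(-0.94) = -2.93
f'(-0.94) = 16.68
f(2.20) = 81.38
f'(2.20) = 106.04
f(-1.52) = -20.27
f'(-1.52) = 45.48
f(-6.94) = -2289.62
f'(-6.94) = 997.56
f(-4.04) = -443.25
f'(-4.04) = 334.67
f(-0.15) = 2.00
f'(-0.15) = 0.17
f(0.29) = 2.25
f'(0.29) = 2.35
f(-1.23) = -9.51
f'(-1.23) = 29.31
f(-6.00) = -1474.00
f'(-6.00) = 744.00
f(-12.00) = -11950.00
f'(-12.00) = 3000.00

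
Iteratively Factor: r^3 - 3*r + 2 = (r - 1)*(r^2 + r - 2) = (r - 1)*(r + 2)*(r - 1)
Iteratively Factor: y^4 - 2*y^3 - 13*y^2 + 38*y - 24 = (y - 1)*(y^3 - y^2 - 14*y + 24) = (y - 3)*(y - 1)*(y^2 + 2*y - 8) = (y - 3)*(y - 1)*(y + 4)*(y - 2)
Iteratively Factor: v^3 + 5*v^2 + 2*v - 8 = (v - 1)*(v^2 + 6*v + 8) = (v - 1)*(v + 2)*(v + 4)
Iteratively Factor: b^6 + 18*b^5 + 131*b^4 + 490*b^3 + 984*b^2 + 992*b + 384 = (b + 4)*(b^5 + 14*b^4 + 75*b^3 + 190*b^2 + 224*b + 96) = (b + 2)*(b + 4)*(b^4 + 12*b^3 + 51*b^2 + 88*b + 48) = (b + 2)*(b + 4)^2*(b^3 + 8*b^2 + 19*b + 12) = (b + 2)*(b + 3)*(b + 4)^2*(b^2 + 5*b + 4) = (b + 1)*(b + 2)*(b + 3)*(b + 4)^2*(b + 4)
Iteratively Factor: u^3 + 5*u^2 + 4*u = (u)*(u^2 + 5*u + 4) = u*(u + 4)*(u + 1)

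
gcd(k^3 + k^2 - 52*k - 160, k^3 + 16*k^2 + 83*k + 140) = k^2 + 9*k + 20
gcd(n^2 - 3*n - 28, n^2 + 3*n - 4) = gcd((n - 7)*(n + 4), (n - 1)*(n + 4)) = n + 4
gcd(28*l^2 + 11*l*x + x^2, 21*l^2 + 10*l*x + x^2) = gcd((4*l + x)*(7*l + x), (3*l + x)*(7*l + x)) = 7*l + x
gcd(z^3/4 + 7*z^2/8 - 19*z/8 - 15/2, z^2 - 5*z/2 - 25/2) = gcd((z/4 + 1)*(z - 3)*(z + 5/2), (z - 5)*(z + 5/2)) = z + 5/2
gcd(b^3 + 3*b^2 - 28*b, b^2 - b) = b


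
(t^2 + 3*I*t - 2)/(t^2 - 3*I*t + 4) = (t + 2*I)/(t - 4*I)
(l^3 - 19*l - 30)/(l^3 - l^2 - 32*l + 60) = (l^2 + 5*l + 6)/(l^2 + 4*l - 12)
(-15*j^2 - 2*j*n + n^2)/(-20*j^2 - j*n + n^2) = (3*j + n)/(4*j + n)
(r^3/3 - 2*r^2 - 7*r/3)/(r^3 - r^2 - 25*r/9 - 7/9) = 3*r*(r - 7)/(9*r^2 - 18*r - 7)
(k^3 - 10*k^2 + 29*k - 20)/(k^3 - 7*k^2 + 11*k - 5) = (k - 4)/(k - 1)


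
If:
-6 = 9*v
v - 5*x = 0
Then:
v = -2/3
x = -2/15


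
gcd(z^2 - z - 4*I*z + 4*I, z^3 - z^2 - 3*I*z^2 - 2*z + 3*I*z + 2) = z - 1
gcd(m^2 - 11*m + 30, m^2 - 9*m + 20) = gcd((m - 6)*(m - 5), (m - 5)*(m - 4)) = m - 5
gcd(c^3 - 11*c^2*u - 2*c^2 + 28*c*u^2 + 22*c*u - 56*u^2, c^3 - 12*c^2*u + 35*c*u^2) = -c + 7*u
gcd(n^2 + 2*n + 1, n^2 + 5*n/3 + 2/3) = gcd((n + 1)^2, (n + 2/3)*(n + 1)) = n + 1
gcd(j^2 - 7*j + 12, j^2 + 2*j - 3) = 1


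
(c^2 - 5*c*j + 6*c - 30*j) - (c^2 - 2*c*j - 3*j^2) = -3*c*j + 6*c + 3*j^2 - 30*j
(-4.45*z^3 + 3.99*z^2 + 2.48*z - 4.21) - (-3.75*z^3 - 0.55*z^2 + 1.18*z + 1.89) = -0.7*z^3 + 4.54*z^2 + 1.3*z - 6.1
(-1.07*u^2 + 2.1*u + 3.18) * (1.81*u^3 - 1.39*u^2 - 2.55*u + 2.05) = -1.9367*u^5 + 5.2883*u^4 + 5.5653*u^3 - 11.9687*u^2 - 3.804*u + 6.519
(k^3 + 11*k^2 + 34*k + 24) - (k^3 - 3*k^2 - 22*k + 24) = 14*k^2 + 56*k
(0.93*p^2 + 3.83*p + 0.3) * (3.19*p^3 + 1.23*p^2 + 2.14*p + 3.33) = 2.9667*p^5 + 13.3616*p^4 + 7.6581*p^3 + 11.6621*p^2 + 13.3959*p + 0.999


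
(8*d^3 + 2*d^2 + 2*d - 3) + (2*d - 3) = 8*d^3 + 2*d^2 + 4*d - 6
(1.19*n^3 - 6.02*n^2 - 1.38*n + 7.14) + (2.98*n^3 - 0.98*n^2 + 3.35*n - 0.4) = 4.17*n^3 - 7.0*n^2 + 1.97*n + 6.74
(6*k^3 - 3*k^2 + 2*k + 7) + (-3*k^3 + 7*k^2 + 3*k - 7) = 3*k^3 + 4*k^2 + 5*k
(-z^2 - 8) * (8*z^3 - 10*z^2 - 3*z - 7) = -8*z^5 + 10*z^4 - 61*z^3 + 87*z^2 + 24*z + 56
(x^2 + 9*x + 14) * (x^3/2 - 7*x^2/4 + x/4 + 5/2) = x^5/2 + 11*x^4/4 - 17*x^3/2 - 79*x^2/4 + 26*x + 35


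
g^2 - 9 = (g - 3)*(g + 3)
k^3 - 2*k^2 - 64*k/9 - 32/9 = (k - 4)*(k + 2/3)*(k + 4/3)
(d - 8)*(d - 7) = d^2 - 15*d + 56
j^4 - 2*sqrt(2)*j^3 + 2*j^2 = j^2*(j - sqrt(2))^2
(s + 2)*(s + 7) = s^2 + 9*s + 14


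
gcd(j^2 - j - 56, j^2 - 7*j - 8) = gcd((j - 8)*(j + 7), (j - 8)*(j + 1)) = j - 8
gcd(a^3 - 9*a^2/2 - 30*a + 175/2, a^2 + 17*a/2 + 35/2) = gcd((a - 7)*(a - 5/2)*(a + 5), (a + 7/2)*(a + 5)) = a + 5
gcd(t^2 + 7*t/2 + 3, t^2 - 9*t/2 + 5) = 1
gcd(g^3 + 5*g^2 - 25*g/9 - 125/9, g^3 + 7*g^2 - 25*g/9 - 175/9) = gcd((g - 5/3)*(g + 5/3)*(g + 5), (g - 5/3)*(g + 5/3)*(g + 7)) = g^2 - 25/9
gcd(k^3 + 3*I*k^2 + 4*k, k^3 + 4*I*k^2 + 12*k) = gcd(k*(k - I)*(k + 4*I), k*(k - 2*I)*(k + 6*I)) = k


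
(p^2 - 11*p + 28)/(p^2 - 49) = (p - 4)/(p + 7)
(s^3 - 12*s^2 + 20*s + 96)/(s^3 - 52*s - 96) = (s - 6)/(s + 6)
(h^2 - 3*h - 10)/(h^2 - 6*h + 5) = (h + 2)/(h - 1)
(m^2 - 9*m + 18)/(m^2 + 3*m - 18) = (m - 6)/(m + 6)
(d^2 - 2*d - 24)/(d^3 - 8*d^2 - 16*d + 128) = (d - 6)/(d^2 - 12*d + 32)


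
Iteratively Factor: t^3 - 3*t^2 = (t)*(t^2 - 3*t) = t^2*(t - 3)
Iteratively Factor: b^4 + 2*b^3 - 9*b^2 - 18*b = (b + 2)*(b^3 - 9*b) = (b + 2)*(b + 3)*(b^2 - 3*b) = b*(b + 2)*(b + 3)*(b - 3)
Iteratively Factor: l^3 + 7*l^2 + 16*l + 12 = (l + 2)*(l^2 + 5*l + 6) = (l + 2)*(l + 3)*(l + 2)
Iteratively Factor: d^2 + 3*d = (d)*(d + 3)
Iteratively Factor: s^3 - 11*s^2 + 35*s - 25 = (s - 5)*(s^2 - 6*s + 5) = (s - 5)^2*(s - 1)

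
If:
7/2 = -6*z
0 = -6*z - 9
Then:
No Solution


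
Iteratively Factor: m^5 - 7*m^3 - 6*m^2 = (m)*(m^4 - 7*m^2 - 6*m) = m*(m - 3)*(m^3 + 3*m^2 + 2*m) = m*(m - 3)*(m + 1)*(m^2 + 2*m) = m^2*(m - 3)*(m + 1)*(m + 2)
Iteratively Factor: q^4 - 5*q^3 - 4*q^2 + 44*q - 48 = (q - 2)*(q^3 - 3*q^2 - 10*q + 24) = (q - 4)*(q - 2)*(q^2 + q - 6) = (q - 4)*(q - 2)*(q + 3)*(q - 2)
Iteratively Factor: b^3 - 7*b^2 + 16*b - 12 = (b - 2)*(b^2 - 5*b + 6) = (b - 3)*(b - 2)*(b - 2)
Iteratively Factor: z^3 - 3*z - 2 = (z - 2)*(z^2 + 2*z + 1) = (z - 2)*(z + 1)*(z + 1)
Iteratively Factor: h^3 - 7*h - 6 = (h + 1)*(h^2 - h - 6) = (h - 3)*(h + 1)*(h + 2)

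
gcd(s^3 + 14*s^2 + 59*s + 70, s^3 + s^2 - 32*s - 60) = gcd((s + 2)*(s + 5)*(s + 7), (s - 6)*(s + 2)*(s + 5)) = s^2 + 7*s + 10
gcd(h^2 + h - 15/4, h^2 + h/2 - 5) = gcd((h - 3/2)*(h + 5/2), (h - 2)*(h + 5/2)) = h + 5/2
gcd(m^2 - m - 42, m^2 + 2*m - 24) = m + 6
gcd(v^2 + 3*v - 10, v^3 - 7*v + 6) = v - 2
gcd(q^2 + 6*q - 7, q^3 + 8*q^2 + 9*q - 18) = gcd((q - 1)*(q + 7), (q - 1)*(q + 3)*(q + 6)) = q - 1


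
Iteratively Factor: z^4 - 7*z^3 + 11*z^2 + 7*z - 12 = (z - 1)*(z^3 - 6*z^2 + 5*z + 12) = (z - 1)*(z + 1)*(z^2 - 7*z + 12) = (z - 3)*(z - 1)*(z + 1)*(z - 4)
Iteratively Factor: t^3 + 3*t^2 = (t)*(t^2 + 3*t) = t*(t + 3)*(t)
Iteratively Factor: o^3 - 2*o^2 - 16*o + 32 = (o - 4)*(o^2 + 2*o - 8) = (o - 4)*(o + 4)*(o - 2)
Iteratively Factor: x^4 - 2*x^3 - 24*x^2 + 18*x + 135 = (x - 3)*(x^3 + x^2 - 21*x - 45) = (x - 3)*(x + 3)*(x^2 - 2*x - 15) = (x - 3)*(x + 3)^2*(x - 5)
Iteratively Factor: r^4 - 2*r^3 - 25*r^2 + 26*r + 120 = (r + 4)*(r^3 - 6*r^2 - r + 30) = (r - 5)*(r + 4)*(r^2 - r - 6) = (r - 5)*(r + 2)*(r + 4)*(r - 3)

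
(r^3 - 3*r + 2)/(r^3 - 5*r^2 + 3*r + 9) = (r^3 - 3*r + 2)/(r^3 - 5*r^2 + 3*r + 9)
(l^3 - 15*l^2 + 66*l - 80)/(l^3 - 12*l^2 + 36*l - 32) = (l - 5)/(l - 2)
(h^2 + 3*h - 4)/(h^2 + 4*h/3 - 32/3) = 3*(h - 1)/(3*h - 8)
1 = 1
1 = 1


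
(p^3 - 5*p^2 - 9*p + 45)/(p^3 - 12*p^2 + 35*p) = (p^2 - 9)/(p*(p - 7))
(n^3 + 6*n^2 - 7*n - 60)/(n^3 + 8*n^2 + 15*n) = (n^2 + n - 12)/(n*(n + 3))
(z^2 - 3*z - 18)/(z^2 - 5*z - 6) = (z + 3)/(z + 1)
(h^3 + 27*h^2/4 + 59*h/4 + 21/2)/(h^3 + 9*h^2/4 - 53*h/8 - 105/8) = 2*(h + 2)/(2*h - 5)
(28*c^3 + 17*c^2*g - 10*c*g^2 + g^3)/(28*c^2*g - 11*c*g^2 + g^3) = (c + g)/g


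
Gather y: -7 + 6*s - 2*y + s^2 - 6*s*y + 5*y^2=s^2 + 6*s + 5*y^2 + y*(-6*s - 2) - 7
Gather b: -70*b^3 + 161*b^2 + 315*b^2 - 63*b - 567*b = -70*b^3 + 476*b^2 - 630*b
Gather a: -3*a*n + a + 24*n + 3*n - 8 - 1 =a*(1 - 3*n) + 27*n - 9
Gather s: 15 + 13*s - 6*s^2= -6*s^2 + 13*s + 15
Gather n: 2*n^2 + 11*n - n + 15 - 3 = 2*n^2 + 10*n + 12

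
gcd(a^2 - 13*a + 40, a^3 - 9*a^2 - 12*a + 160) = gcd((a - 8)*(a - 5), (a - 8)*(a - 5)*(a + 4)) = a^2 - 13*a + 40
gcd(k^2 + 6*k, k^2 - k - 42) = k + 6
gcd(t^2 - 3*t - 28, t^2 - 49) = t - 7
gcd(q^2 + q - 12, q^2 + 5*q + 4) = q + 4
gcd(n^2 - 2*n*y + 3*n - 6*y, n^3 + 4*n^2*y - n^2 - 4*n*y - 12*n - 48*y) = n + 3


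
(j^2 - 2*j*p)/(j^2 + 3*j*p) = (j - 2*p)/(j + 3*p)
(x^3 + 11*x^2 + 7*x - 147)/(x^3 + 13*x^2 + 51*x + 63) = (x^2 + 4*x - 21)/(x^2 + 6*x + 9)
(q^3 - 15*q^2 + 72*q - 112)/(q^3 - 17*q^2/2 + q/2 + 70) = 2*(q - 4)/(2*q + 5)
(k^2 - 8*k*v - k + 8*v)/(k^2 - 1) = (k - 8*v)/(k + 1)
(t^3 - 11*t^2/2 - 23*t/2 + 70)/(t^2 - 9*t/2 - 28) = (t^2 - 9*t + 20)/(t - 8)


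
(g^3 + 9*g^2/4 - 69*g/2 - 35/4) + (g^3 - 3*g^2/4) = 2*g^3 + 3*g^2/2 - 69*g/2 - 35/4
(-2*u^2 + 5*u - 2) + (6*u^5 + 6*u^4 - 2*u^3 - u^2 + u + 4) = 6*u^5 + 6*u^4 - 2*u^3 - 3*u^2 + 6*u + 2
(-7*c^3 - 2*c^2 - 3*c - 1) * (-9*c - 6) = 63*c^4 + 60*c^3 + 39*c^2 + 27*c + 6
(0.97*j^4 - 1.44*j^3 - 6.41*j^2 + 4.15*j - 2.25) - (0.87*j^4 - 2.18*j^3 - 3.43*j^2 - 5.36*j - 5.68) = 0.1*j^4 + 0.74*j^3 - 2.98*j^2 + 9.51*j + 3.43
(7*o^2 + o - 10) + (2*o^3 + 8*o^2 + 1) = 2*o^3 + 15*o^2 + o - 9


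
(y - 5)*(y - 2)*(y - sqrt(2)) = y^3 - 7*y^2 - sqrt(2)*y^2 + 7*sqrt(2)*y + 10*y - 10*sqrt(2)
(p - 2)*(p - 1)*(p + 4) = p^3 + p^2 - 10*p + 8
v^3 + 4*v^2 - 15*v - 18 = (v - 3)*(v + 1)*(v + 6)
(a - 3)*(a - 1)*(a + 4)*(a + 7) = a^4 + 7*a^3 - 13*a^2 - 79*a + 84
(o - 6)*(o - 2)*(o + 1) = o^3 - 7*o^2 + 4*o + 12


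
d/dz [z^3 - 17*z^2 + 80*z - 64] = 3*z^2 - 34*z + 80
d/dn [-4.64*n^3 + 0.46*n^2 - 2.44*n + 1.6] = -13.92*n^2 + 0.92*n - 2.44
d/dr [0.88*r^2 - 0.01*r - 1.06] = 1.76*r - 0.01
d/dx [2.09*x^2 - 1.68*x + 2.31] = 4.18*x - 1.68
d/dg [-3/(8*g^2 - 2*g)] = 3*(8*g - 1)/(2*g^2*(4*g - 1)^2)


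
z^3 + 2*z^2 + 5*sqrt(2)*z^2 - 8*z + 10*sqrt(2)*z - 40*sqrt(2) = (z - 2)*(z + 4)*(z + 5*sqrt(2))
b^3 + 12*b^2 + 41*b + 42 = (b + 2)*(b + 3)*(b + 7)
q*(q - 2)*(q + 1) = q^3 - q^2 - 2*q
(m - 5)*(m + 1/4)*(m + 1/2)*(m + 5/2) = m^4 - 7*m^3/4 - 57*m^2/4 - 155*m/16 - 25/16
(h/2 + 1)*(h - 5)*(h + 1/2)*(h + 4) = h^4/2 + 3*h^3/4 - 43*h^2/4 - 51*h/2 - 10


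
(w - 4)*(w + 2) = w^2 - 2*w - 8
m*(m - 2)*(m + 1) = m^3 - m^2 - 2*m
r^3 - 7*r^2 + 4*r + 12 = (r - 6)*(r - 2)*(r + 1)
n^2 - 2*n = n*(n - 2)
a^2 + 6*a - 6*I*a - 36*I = (a + 6)*(a - 6*I)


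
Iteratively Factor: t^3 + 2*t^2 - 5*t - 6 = (t + 1)*(t^2 + t - 6) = (t - 2)*(t + 1)*(t + 3)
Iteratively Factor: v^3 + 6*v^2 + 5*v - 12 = (v + 4)*(v^2 + 2*v - 3) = (v + 3)*(v + 4)*(v - 1)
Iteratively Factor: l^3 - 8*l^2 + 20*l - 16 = (l - 2)*(l^2 - 6*l + 8) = (l - 2)^2*(l - 4)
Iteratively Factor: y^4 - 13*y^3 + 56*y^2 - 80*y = (y)*(y^3 - 13*y^2 + 56*y - 80) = y*(y - 4)*(y^2 - 9*y + 20) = y*(y - 4)^2*(y - 5)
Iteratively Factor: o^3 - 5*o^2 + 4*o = (o)*(o^2 - 5*o + 4) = o*(o - 1)*(o - 4)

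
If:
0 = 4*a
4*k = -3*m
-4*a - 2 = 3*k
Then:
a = 0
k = -2/3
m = 8/9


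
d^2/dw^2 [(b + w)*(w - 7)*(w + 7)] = 2*b + 6*w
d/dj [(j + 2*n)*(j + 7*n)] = 2*j + 9*n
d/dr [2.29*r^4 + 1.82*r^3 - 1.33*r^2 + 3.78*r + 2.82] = 9.16*r^3 + 5.46*r^2 - 2.66*r + 3.78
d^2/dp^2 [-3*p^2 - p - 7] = -6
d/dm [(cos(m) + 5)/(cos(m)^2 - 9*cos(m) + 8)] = (cos(m)^2 + 10*cos(m) - 53)*sin(m)/(cos(m)^2 - 9*cos(m) + 8)^2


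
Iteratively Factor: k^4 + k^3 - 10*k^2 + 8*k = (k - 2)*(k^3 + 3*k^2 - 4*k) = (k - 2)*(k - 1)*(k^2 + 4*k) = (k - 2)*(k - 1)*(k + 4)*(k)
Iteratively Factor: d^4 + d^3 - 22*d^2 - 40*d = (d)*(d^3 + d^2 - 22*d - 40) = d*(d - 5)*(d^2 + 6*d + 8) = d*(d - 5)*(d + 4)*(d + 2)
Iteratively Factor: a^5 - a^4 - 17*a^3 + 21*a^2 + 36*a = (a - 3)*(a^4 + 2*a^3 - 11*a^2 - 12*a) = a*(a - 3)*(a^3 + 2*a^2 - 11*a - 12) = a*(a - 3)*(a + 1)*(a^2 + a - 12) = a*(a - 3)*(a + 1)*(a + 4)*(a - 3)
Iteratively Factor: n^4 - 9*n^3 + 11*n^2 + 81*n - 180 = (n - 5)*(n^3 - 4*n^2 - 9*n + 36) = (n - 5)*(n - 4)*(n^2 - 9) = (n - 5)*(n - 4)*(n - 3)*(n + 3)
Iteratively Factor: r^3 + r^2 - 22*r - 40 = (r + 4)*(r^2 - 3*r - 10) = (r + 2)*(r + 4)*(r - 5)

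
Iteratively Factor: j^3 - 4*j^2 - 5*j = (j - 5)*(j^2 + j) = j*(j - 5)*(j + 1)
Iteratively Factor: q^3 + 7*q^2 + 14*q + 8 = (q + 1)*(q^2 + 6*q + 8) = (q + 1)*(q + 2)*(q + 4)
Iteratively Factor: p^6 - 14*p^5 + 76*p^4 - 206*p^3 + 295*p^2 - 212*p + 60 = (p - 2)*(p^5 - 12*p^4 + 52*p^3 - 102*p^2 + 91*p - 30) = (p - 3)*(p - 2)*(p^4 - 9*p^3 + 25*p^2 - 27*p + 10) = (p - 3)*(p - 2)^2*(p^3 - 7*p^2 + 11*p - 5) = (p - 3)*(p - 2)^2*(p - 1)*(p^2 - 6*p + 5) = (p - 5)*(p - 3)*(p - 2)^2*(p - 1)*(p - 1)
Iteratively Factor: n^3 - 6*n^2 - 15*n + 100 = (n + 4)*(n^2 - 10*n + 25) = (n - 5)*(n + 4)*(n - 5)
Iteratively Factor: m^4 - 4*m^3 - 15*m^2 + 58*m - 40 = (m + 4)*(m^3 - 8*m^2 + 17*m - 10) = (m - 5)*(m + 4)*(m^2 - 3*m + 2) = (m - 5)*(m - 2)*(m + 4)*(m - 1)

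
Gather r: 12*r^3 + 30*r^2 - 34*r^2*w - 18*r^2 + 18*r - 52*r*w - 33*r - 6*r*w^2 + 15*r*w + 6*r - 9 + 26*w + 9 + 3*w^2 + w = 12*r^3 + r^2*(12 - 34*w) + r*(-6*w^2 - 37*w - 9) + 3*w^2 + 27*w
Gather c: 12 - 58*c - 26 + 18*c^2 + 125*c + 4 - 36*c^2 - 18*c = -18*c^2 + 49*c - 10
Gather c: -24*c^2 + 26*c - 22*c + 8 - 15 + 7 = -24*c^2 + 4*c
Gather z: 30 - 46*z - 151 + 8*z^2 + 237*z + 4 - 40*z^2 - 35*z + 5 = -32*z^2 + 156*z - 112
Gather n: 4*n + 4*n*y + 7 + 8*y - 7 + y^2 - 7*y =n*(4*y + 4) + y^2 + y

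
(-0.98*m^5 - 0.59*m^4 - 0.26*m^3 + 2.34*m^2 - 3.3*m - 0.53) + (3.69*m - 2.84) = -0.98*m^5 - 0.59*m^4 - 0.26*m^3 + 2.34*m^2 + 0.39*m - 3.37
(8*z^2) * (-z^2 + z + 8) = -8*z^4 + 8*z^3 + 64*z^2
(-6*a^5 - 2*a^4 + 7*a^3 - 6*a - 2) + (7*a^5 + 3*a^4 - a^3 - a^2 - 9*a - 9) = a^5 + a^4 + 6*a^3 - a^2 - 15*a - 11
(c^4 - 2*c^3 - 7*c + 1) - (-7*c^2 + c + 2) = c^4 - 2*c^3 + 7*c^2 - 8*c - 1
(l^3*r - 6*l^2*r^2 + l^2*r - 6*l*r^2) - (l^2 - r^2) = l^3*r - 6*l^2*r^2 + l^2*r - l^2 - 6*l*r^2 + r^2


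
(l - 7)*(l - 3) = l^2 - 10*l + 21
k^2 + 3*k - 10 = (k - 2)*(k + 5)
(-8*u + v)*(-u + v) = 8*u^2 - 9*u*v + v^2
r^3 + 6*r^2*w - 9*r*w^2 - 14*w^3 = (r - 2*w)*(r + w)*(r + 7*w)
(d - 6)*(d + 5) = d^2 - d - 30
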